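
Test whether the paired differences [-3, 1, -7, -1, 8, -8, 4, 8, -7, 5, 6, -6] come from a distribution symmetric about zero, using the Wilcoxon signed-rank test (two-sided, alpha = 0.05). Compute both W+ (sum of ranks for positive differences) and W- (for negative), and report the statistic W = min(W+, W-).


Step 1: Drop any zero differences (none here) and take |d_i|.
|d| = [3, 1, 7, 1, 8, 8, 4, 8, 7, 5, 6, 6]
Step 2: Midrank |d_i| (ties get averaged ranks).
ranks: |3|->3, |1|->1.5, |7|->8.5, |1|->1.5, |8|->11, |8|->11, |4|->4, |8|->11, |7|->8.5, |5|->5, |6|->6.5, |6|->6.5
Step 3: Attach original signs; sum ranks with positive sign and with negative sign.
W+ = 1.5 + 11 + 4 + 11 + 5 + 6.5 = 39
W- = 3 + 8.5 + 1.5 + 11 + 8.5 + 6.5 = 39
(Check: W+ + W- = 78 should equal n(n+1)/2 = 78.)
Step 4: Test statistic W = min(W+, W-) = 39.
Step 5: Ties in |d|, so use the tie-corrected normal approximation.
        E[W] = n(n+1)/4 = 12*13/4 = 39.
        Tie groups: |d|=1 (t=2), |d|=6 (t=2), |d|=7 (t=2), |d|=8 (t=3); sum(t^3 - t) = 42.
        Var[W] = n(n+1)(2n+1)/24 - sum(t^3-t)/48 = 3900/24 - 42/48 = 161.625.
        z = (W - E[W]) / sqrt(Var[W]) = (39 - 39) / 12.7132 = 0.0000.
        Two-sided p = 2*Phi(z) = 1.000000.
Step 6: alpha = 0.05. fail to reject H0.

W+ = 39, W- = 39, W = min = 39, p = 1.000000, fail to reject H0.


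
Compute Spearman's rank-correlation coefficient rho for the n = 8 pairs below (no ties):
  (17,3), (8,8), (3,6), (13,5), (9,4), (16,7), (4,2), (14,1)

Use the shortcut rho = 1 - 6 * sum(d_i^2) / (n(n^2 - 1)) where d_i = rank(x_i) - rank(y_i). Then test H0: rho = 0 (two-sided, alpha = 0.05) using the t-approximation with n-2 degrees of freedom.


Step 1: Rank x and y separately (midranks; no ties here).
rank(x): 17->8, 8->3, 3->1, 13->5, 9->4, 16->7, 4->2, 14->6
rank(y): 3->3, 8->8, 6->6, 5->5, 4->4, 7->7, 2->2, 1->1
Step 2: d_i = R_x(i) - R_y(i); compute d_i^2.
  (8-3)^2=25, (3-8)^2=25, (1-6)^2=25, (5-5)^2=0, (4-4)^2=0, (7-7)^2=0, (2-2)^2=0, (6-1)^2=25
sum(d^2) = 100.
Step 3: rho = 1 - 6*100 / (8*(8^2 - 1)) = 1 - 600/504 = -0.190476.
Step 4: Under H0, t = rho * sqrt((n-2)/(1-rho^2)) = -0.4753 ~ t(6).
Step 5: Two-sided p-value from the t-distribution with 6 df = 0.651401.
Step 6: alpha = 0.05. fail to reject H0.

rho = -0.1905, p = 0.651401, fail to reject H0 at alpha = 0.05.


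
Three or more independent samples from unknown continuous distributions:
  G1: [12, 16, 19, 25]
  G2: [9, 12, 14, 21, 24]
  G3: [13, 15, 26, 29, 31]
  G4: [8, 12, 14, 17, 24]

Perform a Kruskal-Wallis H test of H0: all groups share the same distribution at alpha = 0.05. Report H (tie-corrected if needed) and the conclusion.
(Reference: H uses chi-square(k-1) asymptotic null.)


Step 1: Combine all N = 19 observations and assign midranks.
sorted (value, group, rank): (8,G4,1), (9,G2,2), (12,G1,4), (12,G2,4), (12,G4,4), (13,G3,6), (14,G2,7.5), (14,G4,7.5), (15,G3,9), (16,G1,10), (17,G4,11), (19,G1,12), (21,G2,13), (24,G2,14.5), (24,G4,14.5), (25,G1,16), (26,G3,17), (29,G3,18), (31,G3,19)
Step 2: Sum ranks within each group.
R_1 = 42 (n_1 = 4)
R_2 = 41 (n_2 = 5)
R_3 = 69 (n_3 = 5)
R_4 = 38 (n_4 = 5)
Step 3: H = 12/(N(N+1)) * sum(R_i^2/n_i) - 3(N+1)
     = 12/(19*20) * (42^2/4 + 41^2/5 + 69^2/5 + 38^2/5) - 3*20
     = 0.031579 * 2018.2 - 60
     = 3.732632.
Step 4: Ties present; correction factor C = 1 - 36/(19^3 - 19) = 0.994737. Corrected H = 3.732632 / 0.994737 = 3.752381.
Step 5: Under H0, H ~ chi^2(3); p-value = 0.289474.
Step 6: alpha = 0.05. fail to reject H0.

H = 3.7524, df = 3, p = 0.289474, fail to reject H0.


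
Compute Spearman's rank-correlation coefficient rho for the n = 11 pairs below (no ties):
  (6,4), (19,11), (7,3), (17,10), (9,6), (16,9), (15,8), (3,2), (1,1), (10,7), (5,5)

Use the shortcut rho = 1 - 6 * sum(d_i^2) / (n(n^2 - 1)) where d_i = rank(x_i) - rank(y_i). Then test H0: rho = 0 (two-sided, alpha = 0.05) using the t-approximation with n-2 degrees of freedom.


Step 1: Rank x and y separately (midranks; no ties here).
rank(x): 6->4, 19->11, 7->5, 17->10, 9->6, 16->9, 15->8, 3->2, 1->1, 10->7, 5->3
rank(y): 4->4, 11->11, 3->3, 10->10, 6->6, 9->9, 8->8, 2->2, 1->1, 7->7, 5->5
Step 2: d_i = R_x(i) - R_y(i); compute d_i^2.
  (4-4)^2=0, (11-11)^2=0, (5-3)^2=4, (10-10)^2=0, (6-6)^2=0, (9-9)^2=0, (8-8)^2=0, (2-2)^2=0, (1-1)^2=0, (7-7)^2=0, (3-5)^2=4
sum(d^2) = 8.
Step 3: rho = 1 - 6*8 / (11*(11^2 - 1)) = 1 - 48/1320 = 0.963636.
Step 4: Under H0, t = rho * sqrt((n-2)/(1-rho^2)) = 10.8186 ~ t(9).
Step 5: Two-sided p-value from the t-distribution with 9 df = 0.000002.
Step 6: alpha = 0.05. reject H0.

rho = 0.9636, p = 0.000002, reject H0 at alpha = 0.05.


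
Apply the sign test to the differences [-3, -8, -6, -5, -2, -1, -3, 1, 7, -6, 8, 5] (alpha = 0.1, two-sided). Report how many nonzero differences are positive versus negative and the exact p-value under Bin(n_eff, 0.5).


Step 1: Discard zero differences. Original n = 12; n_eff = number of nonzero differences = 12.
Nonzero differences (with sign): -3, -8, -6, -5, -2, -1, -3, +1, +7, -6, +8, +5
Step 2: Count signs: positive = 4, negative = 8.
Step 3: Under H0: P(positive) = 0.5, so the number of positives S ~ Bin(12, 0.5).
Step 4: Two-sided exact p-value = sum of Bin(12,0.5) probabilities at or below the observed probability = 0.387695.
Step 5: alpha = 0.1. fail to reject H0.

n_eff = 12, pos = 4, neg = 8, p = 0.387695, fail to reject H0.


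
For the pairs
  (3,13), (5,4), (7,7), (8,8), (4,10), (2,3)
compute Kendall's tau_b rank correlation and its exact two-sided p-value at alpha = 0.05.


Step 1: Enumerate the 15 unordered pairs (i,j) with i<j and classify each by sign(x_j-x_i) * sign(y_j-y_i).
  (1,2):dx=+2,dy=-9->D; (1,3):dx=+4,dy=-6->D; (1,4):dx=+5,dy=-5->D; (1,5):dx=+1,dy=-3->D
  (1,6):dx=-1,dy=-10->C; (2,3):dx=+2,dy=+3->C; (2,4):dx=+3,dy=+4->C; (2,5):dx=-1,dy=+6->D
  (2,6):dx=-3,dy=-1->C; (3,4):dx=+1,dy=+1->C; (3,5):dx=-3,dy=+3->D; (3,6):dx=-5,dy=-4->C
  (4,5):dx=-4,dy=+2->D; (4,6):dx=-6,dy=-5->C; (5,6):dx=-2,dy=-7->C
Step 2: C = 8, D = 7, total pairs = 15.
Step 3: tau = (C - D)/(n(n-1)/2) = (8 - 7)/15 = 0.066667.
Step 4: Exact two-sided p-value (enumerate n! = 720 permutations of y under H0): p = 1.000000.
Step 5: alpha = 0.05. fail to reject H0.

tau_b = 0.0667 (C=8, D=7), p = 1.000000, fail to reject H0.


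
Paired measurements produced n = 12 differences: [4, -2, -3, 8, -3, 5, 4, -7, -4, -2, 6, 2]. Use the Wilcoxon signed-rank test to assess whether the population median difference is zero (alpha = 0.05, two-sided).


Step 1: Drop any zero differences (none here) and take |d_i|.
|d| = [4, 2, 3, 8, 3, 5, 4, 7, 4, 2, 6, 2]
Step 2: Midrank |d_i| (ties get averaged ranks).
ranks: |4|->7, |2|->2, |3|->4.5, |8|->12, |3|->4.5, |5|->9, |4|->7, |7|->11, |4|->7, |2|->2, |6|->10, |2|->2
Step 3: Attach original signs; sum ranks with positive sign and with negative sign.
W+ = 7 + 12 + 9 + 7 + 10 + 2 = 47
W- = 2 + 4.5 + 4.5 + 11 + 7 + 2 = 31
(Check: W+ + W- = 78 should equal n(n+1)/2 = 78.)
Step 4: Test statistic W = min(W+, W-) = 31.
Step 5: Ties in |d|, so use the tie-corrected normal approximation.
        E[W] = n(n+1)/4 = 12*13/4 = 39.
        Tie groups: |d|=2 (t=3), |d|=3 (t=2), |d|=4 (t=3); sum(t^3 - t) = 54.
        Var[W] = n(n+1)(2n+1)/24 - sum(t^3-t)/48 = 3900/24 - 54/48 = 161.375.
        z = (W - E[W]) / sqrt(Var[W]) = (31 - 39) / 12.7033 = -0.6298.
        Two-sided p = 2*Phi(z) = 0.528855.
Step 6: alpha = 0.05. fail to reject H0.

W+ = 47, W- = 31, W = min = 31, p = 0.528855, fail to reject H0.


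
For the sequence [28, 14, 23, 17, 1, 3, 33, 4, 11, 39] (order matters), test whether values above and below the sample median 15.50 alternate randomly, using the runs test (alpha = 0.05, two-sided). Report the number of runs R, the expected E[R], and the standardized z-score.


Step 1: Compute median = 15.50; label A = above, B = below.
Labels in order: ABAABBABBA  (n_A = 5, n_B = 5)
Step 2: Count runs R = 7.
Step 3: Under H0 (random ordering), E[R] = 2*n_A*n_B/(n_A+n_B) + 1 = 2*5*5/10 + 1 = 6.0000.
        Var[R] = 2*n_A*n_B*(2*n_A*n_B - n_A - n_B) / ((n_A+n_B)^2 * (n_A+n_B-1)) = 2000/900 = 2.2222.
        SD[R] = 1.4907.
Step 4: Continuity-corrected z = (R - 0.5 - E[R]) / SD[R] = (7 - 0.5 - 6.0000) / 1.4907 = 0.3354.
Step 5: Two-sided p-value via normal approximation = 2*(1 - Phi(|z|)) = 0.737316.
Step 6: alpha = 0.05. fail to reject H0.

R = 7, z = 0.3354, p = 0.737316, fail to reject H0.


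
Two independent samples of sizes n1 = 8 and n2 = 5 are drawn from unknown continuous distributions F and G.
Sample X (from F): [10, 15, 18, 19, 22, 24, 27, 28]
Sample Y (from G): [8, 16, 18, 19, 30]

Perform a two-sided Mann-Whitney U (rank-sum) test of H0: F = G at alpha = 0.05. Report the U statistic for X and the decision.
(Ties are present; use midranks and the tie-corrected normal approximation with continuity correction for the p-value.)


Step 1: Combine and sort all 13 observations; assign midranks.
sorted (value, group): (8,Y), (10,X), (15,X), (16,Y), (18,X), (18,Y), (19,X), (19,Y), (22,X), (24,X), (27,X), (28,X), (30,Y)
ranks: 8->1, 10->2, 15->3, 16->4, 18->5.5, 18->5.5, 19->7.5, 19->7.5, 22->9, 24->10, 27->11, 28->12, 30->13
Step 2: Rank sum for X: R1 = 2 + 3 + 5.5 + 7.5 + 9 + 10 + 11 + 12 = 60.
Step 3: U_X = R1 - n1(n1+1)/2 = 60 - 8*9/2 = 60 - 36 = 24.
       U_Y = n1*n2 - U_X = 40 - 24 = 16.
Step 4: Ties are present, so use the tie-corrected normal approximation (with continuity correction) for the p-value.
Step 5: p-value = 0.607419; compare to alpha = 0.05. fail to reject H0.

U_X = 24, p = 0.607419, fail to reject H0 at alpha = 0.05.


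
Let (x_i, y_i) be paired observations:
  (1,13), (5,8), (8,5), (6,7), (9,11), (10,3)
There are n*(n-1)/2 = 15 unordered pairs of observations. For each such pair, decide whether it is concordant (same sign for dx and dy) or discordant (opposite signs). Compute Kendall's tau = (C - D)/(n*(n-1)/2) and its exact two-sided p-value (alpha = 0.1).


Step 1: Enumerate the 15 unordered pairs (i,j) with i<j and classify each by sign(x_j-x_i) * sign(y_j-y_i).
  (1,2):dx=+4,dy=-5->D; (1,3):dx=+7,dy=-8->D; (1,4):dx=+5,dy=-6->D; (1,5):dx=+8,dy=-2->D
  (1,6):dx=+9,dy=-10->D; (2,3):dx=+3,dy=-3->D; (2,4):dx=+1,dy=-1->D; (2,5):dx=+4,dy=+3->C
  (2,6):dx=+5,dy=-5->D; (3,4):dx=-2,dy=+2->D; (3,5):dx=+1,dy=+6->C; (3,6):dx=+2,dy=-2->D
  (4,5):dx=+3,dy=+4->C; (4,6):dx=+4,dy=-4->D; (5,6):dx=+1,dy=-8->D
Step 2: C = 3, D = 12, total pairs = 15.
Step 3: tau = (C - D)/(n(n-1)/2) = (3 - 12)/15 = -0.600000.
Step 4: Exact two-sided p-value (enumerate n! = 720 permutations of y under H0): p = 0.136111.
Step 5: alpha = 0.1. fail to reject H0.

tau_b = -0.6000 (C=3, D=12), p = 0.136111, fail to reject H0.


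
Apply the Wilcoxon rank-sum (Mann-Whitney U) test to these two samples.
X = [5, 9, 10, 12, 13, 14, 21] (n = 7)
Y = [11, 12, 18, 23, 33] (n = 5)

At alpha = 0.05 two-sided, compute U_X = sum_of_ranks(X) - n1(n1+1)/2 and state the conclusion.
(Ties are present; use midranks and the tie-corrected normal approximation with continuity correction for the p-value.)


Step 1: Combine and sort all 12 observations; assign midranks.
sorted (value, group): (5,X), (9,X), (10,X), (11,Y), (12,X), (12,Y), (13,X), (14,X), (18,Y), (21,X), (23,Y), (33,Y)
ranks: 5->1, 9->2, 10->3, 11->4, 12->5.5, 12->5.5, 13->7, 14->8, 18->9, 21->10, 23->11, 33->12
Step 2: Rank sum for X: R1 = 1 + 2 + 3 + 5.5 + 7 + 8 + 10 = 36.5.
Step 3: U_X = R1 - n1(n1+1)/2 = 36.5 - 7*8/2 = 36.5 - 28 = 8.5.
       U_Y = n1*n2 - U_X = 35 - 8.5 = 26.5.
Step 4: Ties are present, so use the tie-corrected normal approximation (with continuity correction) for the p-value.
Step 5: p-value = 0.166721; compare to alpha = 0.05. fail to reject H0.

U_X = 8.5, p = 0.166721, fail to reject H0 at alpha = 0.05.


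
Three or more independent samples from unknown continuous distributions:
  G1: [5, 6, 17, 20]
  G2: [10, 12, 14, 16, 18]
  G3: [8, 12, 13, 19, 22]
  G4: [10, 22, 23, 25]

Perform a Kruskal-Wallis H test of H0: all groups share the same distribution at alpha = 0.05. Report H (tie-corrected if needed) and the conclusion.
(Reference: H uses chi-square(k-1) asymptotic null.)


Step 1: Combine all N = 18 observations and assign midranks.
sorted (value, group, rank): (5,G1,1), (6,G1,2), (8,G3,3), (10,G2,4.5), (10,G4,4.5), (12,G2,6.5), (12,G3,6.5), (13,G3,8), (14,G2,9), (16,G2,10), (17,G1,11), (18,G2,12), (19,G3,13), (20,G1,14), (22,G3,15.5), (22,G4,15.5), (23,G4,17), (25,G4,18)
Step 2: Sum ranks within each group.
R_1 = 28 (n_1 = 4)
R_2 = 42 (n_2 = 5)
R_3 = 46 (n_3 = 5)
R_4 = 55 (n_4 = 4)
Step 3: H = 12/(N(N+1)) * sum(R_i^2/n_i) - 3(N+1)
     = 12/(18*19) * (28^2/4 + 42^2/5 + 46^2/5 + 55^2/4) - 3*19
     = 0.035088 * 1728.25 - 57
     = 3.640351.
Step 4: Ties present; correction factor C = 1 - 18/(18^3 - 18) = 0.996904. Corrected H = 3.640351 / 0.996904 = 3.651656.
Step 5: Under H0, H ~ chi^2(3); p-value = 0.301619.
Step 6: alpha = 0.05. fail to reject H0.

H = 3.6517, df = 3, p = 0.301619, fail to reject H0.


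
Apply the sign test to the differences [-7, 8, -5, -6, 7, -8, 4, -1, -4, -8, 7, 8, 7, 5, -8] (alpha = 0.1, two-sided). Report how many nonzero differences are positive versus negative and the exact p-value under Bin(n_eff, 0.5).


Step 1: Discard zero differences. Original n = 15; n_eff = number of nonzero differences = 15.
Nonzero differences (with sign): -7, +8, -5, -6, +7, -8, +4, -1, -4, -8, +7, +8, +7, +5, -8
Step 2: Count signs: positive = 7, negative = 8.
Step 3: Under H0: P(positive) = 0.5, so the number of positives S ~ Bin(15, 0.5).
Step 4: Two-sided exact p-value = sum of Bin(15,0.5) probabilities at or below the observed probability = 1.000000.
Step 5: alpha = 0.1. fail to reject H0.

n_eff = 15, pos = 7, neg = 8, p = 1.000000, fail to reject H0.


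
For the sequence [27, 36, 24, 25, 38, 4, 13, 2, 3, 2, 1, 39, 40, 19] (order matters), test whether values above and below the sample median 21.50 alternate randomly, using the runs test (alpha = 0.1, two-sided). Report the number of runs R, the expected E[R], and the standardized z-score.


Step 1: Compute median = 21.50; label A = above, B = below.
Labels in order: AAAAABBBBBBAAB  (n_A = 7, n_B = 7)
Step 2: Count runs R = 4.
Step 3: Under H0 (random ordering), E[R] = 2*n_A*n_B/(n_A+n_B) + 1 = 2*7*7/14 + 1 = 8.0000.
        Var[R] = 2*n_A*n_B*(2*n_A*n_B - n_A - n_B) / ((n_A+n_B)^2 * (n_A+n_B-1)) = 8232/2548 = 3.2308.
        SD[R] = 1.7974.
Step 4: Continuity-corrected z = (R + 0.5 - E[R]) / SD[R] = (4 + 0.5 - 8.0000) / 1.7974 = -1.9472.
Step 5: Two-sided p-value via normal approximation = 2*(1 - Phi(|z|)) = 0.051508.
Step 6: alpha = 0.1. reject H0.

R = 4, z = -1.9472, p = 0.051508, reject H0.


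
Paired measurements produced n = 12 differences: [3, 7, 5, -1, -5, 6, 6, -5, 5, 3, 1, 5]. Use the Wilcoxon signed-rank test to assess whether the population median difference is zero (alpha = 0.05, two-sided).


Step 1: Drop any zero differences (none here) and take |d_i|.
|d| = [3, 7, 5, 1, 5, 6, 6, 5, 5, 3, 1, 5]
Step 2: Midrank |d_i| (ties get averaged ranks).
ranks: |3|->3.5, |7|->12, |5|->7, |1|->1.5, |5|->7, |6|->10.5, |6|->10.5, |5|->7, |5|->7, |3|->3.5, |1|->1.5, |5|->7
Step 3: Attach original signs; sum ranks with positive sign and with negative sign.
W+ = 3.5 + 12 + 7 + 10.5 + 10.5 + 7 + 3.5 + 1.5 + 7 = 62.5
W- = 1.5 + 7 + 7 = 15.5
(Check: W+ + W- = 78 should equal n(n+1)/2 = 78.)
Step 4: Test statistic W = min(W+, W-) = 15.5.
Step 5: Ties in |d|, so use the tie-corrected normal approximation.
        E[W] = n(n+1)/4 = 12*13/4 = 39.
        Tie groups: |d|=1 (t=2), |d|=3 (t=2), |d|=5 (t=5), |d|=6 (t=2); sum(t^3 - t) = 138.
        Var[W] = n(n+1)(2n+1)/24 - sum(t^3-t)/48 = 3900/24 - 138/48 = 159.625.
        z = (W - E[W]) / sqrt(Var[W]) = (15.5 - 39) / 12.6343 = -1.8600.
        Two-sided p = 2*Phi(z) = 0.062883.
Step 6: alpha = 0.05. fail to reject H0.

W+ = 62.5, W- = 15.5, W = min = 15.5, p = 0.062883, fail to reject H0.


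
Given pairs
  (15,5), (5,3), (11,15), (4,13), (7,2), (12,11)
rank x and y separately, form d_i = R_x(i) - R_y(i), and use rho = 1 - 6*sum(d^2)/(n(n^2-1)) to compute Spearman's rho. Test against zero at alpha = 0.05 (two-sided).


Step 1: Rank x and y separately (midranks; no ties here).
rank(x): 15->6, 5->2, 11->4, 4->1, 7->3, 12->5
rank(y): 5->3, 3->2, 15->6, 13->5, 2->1, 11->4
Step 2: d_i = R_x(i) - R_y(i); compute d_i^2.
  (6-3)^2=9, (2-2)^2=0, (4-6)^2=4, (1-5)^2=16, (3-1)^2=4, (5-4)^2=1
sum(d^2) = 34.
Step 3: rho = 1 - 6*34 / (6*(6^2 - 1)) = 1 - 204/210 = 0.028571.
Step 4: Under H0, t = rho * sqrt((n-2)/(1-rho^2)) = 0.0572 ~ t(4).
Step 5: Two-sided p-value from the t-distribution with 4 df = 0.957155.
Step 6: alpha = 0.05. fail to reject H0.

rho = 0.0286, p = 0.957155, fail to reject H0 at alpha = 0.05.


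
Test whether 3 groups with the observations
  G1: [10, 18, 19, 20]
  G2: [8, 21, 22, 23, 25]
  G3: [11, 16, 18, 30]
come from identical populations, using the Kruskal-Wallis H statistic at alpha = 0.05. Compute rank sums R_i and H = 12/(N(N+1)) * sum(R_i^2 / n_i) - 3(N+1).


Step 1: Combine all N = 13 observations and assign midranks.
sorted (value, group, rank): (8,G2,1), (10,G1,2), (11,G3,3), (16,G3,4), (18,G1,5.5), (18,G3,5.5), (19,G1,7), (20,G1,8), (21,G2,9), (22,G2,10), (23,G2,11), (25,G2,12), (30,G3,13)
Step 2: Sum ranks within each group.
R_1 = 22.5 (n_1 = 4)
R_2 = 43 (n_2 = 5)
R_3 = 25.5 (n_3 = 4)
Step 3: H = 12/(N(N+1)) * sum(R_i^2/n_i) - 3(N+1)
     = 12/(13*14) * (22.5^2/4 + 43^2/5 + 25.5^2/4) - 3*14
     = 0.065934 * 658.925 - 42
     = 1.445604.
Step 4: Ties present; correction factor C = 1 - 6/(13^3 - 13) = 0.997253. Corrected H = 1.445604 / 0.997253 = 1.449587.
Step 5: Under H0, H ~ chi^2(2); p-value = 0.484425.
Step 6: alpha = 0.05. fail to reject H0.

H = 1.4496, df = 2, p = 0.484425, fail to reject H0.


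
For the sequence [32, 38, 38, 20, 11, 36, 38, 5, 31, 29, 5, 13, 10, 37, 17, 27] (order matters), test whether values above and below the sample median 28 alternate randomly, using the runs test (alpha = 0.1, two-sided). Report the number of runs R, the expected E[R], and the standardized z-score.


Step 1: Compute median = 28; label A = above, B = below.
Labels in order: AAABBAABAABBBABB  (n_A = 8, n_B = 8)
Step 2: Count runs R = 8.
Step 3: Under H0 (random ordering), E[R] = 2*n_A*n_B/(n_A+n_B) + 1 = 2*8*8/16 + 1 = 9.0000.
        Var[R] = 2*n_A*n_B*(2*n_A*n_B - n_A - n_B) / ((n_A+n_B)^2 * (n_A+n_B-1)) = 14336/3840 = 3.7333.
        SD[R] = 1.9322.
Step 4: Continuity-corrected z = (R + 0.5 - E[R]) / SD[R] = (8 + 0.5 - 9.0000) / 1.9322 = -0.2588.
Step 5: Two-sided p-value via normal approximation = 2*(1 - Phi(|z|)) = 0.795809.
Step 6: alpha = 0.1. fail to reject H0.

R = 8, z = -0.2588, p = 0.795809, fail to reject H0.


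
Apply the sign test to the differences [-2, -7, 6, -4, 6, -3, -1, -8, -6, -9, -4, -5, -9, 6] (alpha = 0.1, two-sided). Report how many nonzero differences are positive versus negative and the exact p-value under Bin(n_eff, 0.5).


Step 1: Discard zero differences. Original n = 14; n_eff = number of nonzero differences = 14.
Nonzero differences (with sign): -2, -7, +6, -4, +6, -3, -1, -8, -6, -9, -4, -5, -9, +6
Step 2: Count signs: positive = 3, negative = 11.
Step 3: Under H0: P(positive) = 0.5, so the number of positives S ~ Bin(14, 0.5).
Step 4: Two-sided exact p-value = sum of Bin(14,0.5) probabilities at or below the observed probability = 0.057373.
Step 5: alpha = 0.1. reject H0.

n_eff = 14, pos = 3, neg = 11, p = 0.057373, reject H0.


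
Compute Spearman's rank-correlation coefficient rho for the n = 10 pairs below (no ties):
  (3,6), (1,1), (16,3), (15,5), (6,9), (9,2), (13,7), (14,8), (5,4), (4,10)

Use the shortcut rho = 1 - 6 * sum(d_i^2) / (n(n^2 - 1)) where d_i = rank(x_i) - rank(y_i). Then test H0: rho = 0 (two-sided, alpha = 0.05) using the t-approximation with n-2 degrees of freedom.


Step 1: Rank x and y separately (midranks; no ties here).
rank(x): 3->2, 1->1, 16->10, 15->9, 6->5, 9->6, 13->7, 14->8, 5->4, 4->3
rank(y): 6->6, 1->1, 3->3, 5->5, 9->9, 2->2, 7->7, 8->8, 4->4, 10->10
Step 2: d_i = R_x(i) - R_y(i); compute d_i^2.
  (2-6)^2=16, (1-1)^2=0, (10-3)^2=49, (9-5)^2=16, (5-9)^2=16, (6-2)^2=16, (7-7)^2=0, (8-8)^2=0, (4-4)^2=0, (3-10)^2=49
sum(d^2) = 162.
Step 3: rho = 1 - 6*162 / (10*(10^2 - 1)) = 1 - 972/990 = 0.018182.
Step 4: Under H0, t = rho * sqrt((n-2)/(1-rho^2)) = 0.0514 ~ t(8).
Step 5: Two-sided p-value from the t-distribution with 8 df = 0.960240.
Step 6: alpha = 0.05. fail to reject H0.

rho = 0.0182, p = 0.960240, fail to reject H0 at alpha = 0.05.


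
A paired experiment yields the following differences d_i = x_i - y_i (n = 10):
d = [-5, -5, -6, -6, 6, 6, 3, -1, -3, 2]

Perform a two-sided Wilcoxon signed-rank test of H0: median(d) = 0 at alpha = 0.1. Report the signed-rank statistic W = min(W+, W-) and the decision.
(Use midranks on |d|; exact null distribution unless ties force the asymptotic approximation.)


Step 1: Drop any zero differences (none here) and take |d_i|.
|d| = [5, 5, 6, 6, 6, 6, 3, 1, 3, 2]
Step 2: Midrank |d_i| (ties get averaged ranks).
ranks: |5|->5.5, |5|->5.5, |6|->8.5, |6|->8.5, |6|->8.5, |6|->8.5, |3|->3.5, |1|->1, |3|->3.5, |2|->2
Step 3: Attach original signs; sum ranks with positive sign and with negative sign.
W+ = 8.5 + 8.5 + 3.5 + 2 = 22.5
W- = 5.5 + 5.5 + 8.5 + 8.5 + 1 + 3.5 = 32.5
(Check: W+ + W- = 55 should equal n(n+1)/2 = 55.)
Step 4: Test statistic W = min(W+, W-) = 22.5.
Step 5: Ties in |d|, so use the tie-corrected normal approximation.
        E[W] = n(n+1)/4 = 10*11/4 = 27.5.
        Tie groups: |d|=3 (t=2), |d|=5 (t=2), |d|=6 (t=4); sum(t^3 - t) = 72.
        Var[W] = n(n+1)(2n+1)/24 - sum(t^3-t)/48 = 2310/24 - 72/48 = 94.75.
        z = (W - E[W]) / sqrt(Var[W]) = (22.5 - 27.5) / 9.7340 = -0.5137.
        Two-sided p = 2*Phi(z) = 0.607486.
Step 6: alpha = 0.1. fail to reject H0.

W+ = 22.5, W- = 32.5, W = min = 22.5, p = 0.607486, fail to reject H0.


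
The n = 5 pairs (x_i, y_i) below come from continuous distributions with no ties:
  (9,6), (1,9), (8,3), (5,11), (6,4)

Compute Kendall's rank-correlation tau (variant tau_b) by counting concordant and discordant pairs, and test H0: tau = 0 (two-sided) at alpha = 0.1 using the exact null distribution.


Step 1: Enumerate the 10 unordered pairs (i,j) with i<j and classify each by sign(x_j-x_i) * sign(y_j-y_i).
  (1,2):dx=-8,dy=+3->D; (1,3):dx=-1,dy=-3->C; (1,4):dx=-4,dy=+5->D; (1,5):dx=-3,dy=-2->C
  (2,3):dx=+7,dy=-6->D; (2,4):dx=+4,dy=+2->C; (2,5):dx=+5,dy=-5->D; (3,4):dx=-3,dy=+8->D
  (3,5):dx=-2,dy=+1->D; (4,5):dx=+1,dy=-7->D
Step 2: C = 3, D = 7, total pairs = 10.
Step 3: tau = (C - D)/(n(n-1)/2) = (3 - 7)/10 = -0.400000.
Step 4: Exact two-sided p-value (enumerate n! = 120 permutations of y under H0): p = 0.483333.
Step 5: alpha = 0.1. fail to reject H0.

tau_b = -0.4000 (C=3, D=7), p = 0.483333, fail to reject H0.


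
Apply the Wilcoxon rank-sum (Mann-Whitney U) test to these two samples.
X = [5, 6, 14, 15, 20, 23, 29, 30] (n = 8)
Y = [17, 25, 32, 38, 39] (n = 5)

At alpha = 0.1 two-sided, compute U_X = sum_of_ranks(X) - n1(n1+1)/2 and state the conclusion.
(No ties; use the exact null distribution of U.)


Step 1: Combine and sort all 13 observations; assign midranks.
sorted (value, group): (5,X), (6,X), (14,X), (15,X), (17,Y), (20,X), (23,X), (25,Y), (29,X), (30,X), (32,Y), (38,Y), (39,Y)
ranks: 5->1, 6->2, 14->3, 15->4, 17->5, 20->6, 23->7, 25->8, 29->9, 30->10, 32->11, 38->12, 39->13
Step 2: Rank sum for X: R1 = 1 + 2 + 3 + 4 + 6 + 7 + 9 + 10 = 42.
Step 3: U_X = R1 - n1(n1+1)/2 = 42 - 8*9/2 = 42 - 36 = 6.
       U_Y = n1*n2 - U_X = 40 - 6 = 34.
Step 4: No ties, so the exact null distribution of U (based on enumerating the C(13,8) = 1287 equally likely rank assignments) gives the two-sided p-value.
Step 5: p-value = 0.045066; compare to alpha = 0.1. reject H0.

U_X = 6, p = 0.045066, reject H0 at alpha = 0.1.


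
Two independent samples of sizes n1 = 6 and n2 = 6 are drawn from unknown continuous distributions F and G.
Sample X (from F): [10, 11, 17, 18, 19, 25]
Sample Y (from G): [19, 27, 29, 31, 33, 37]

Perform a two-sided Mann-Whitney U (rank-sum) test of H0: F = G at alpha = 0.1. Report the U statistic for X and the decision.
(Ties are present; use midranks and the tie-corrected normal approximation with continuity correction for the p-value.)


Step 1: Combine and sort all 12 observations; assign midranks.
sorted (value, group): (10,X), (11,X), (17,X), (18,X), (19,X), (19,Y), (25,X), (27,Y), (29,Y), (31,Y), (33,Y), (37,Y)
ranks: 10->1, 11->2, 17->3, 18->4, 19->5.5, 19->5.5, 25->7, 27->8, 29->9, 31->10, 33->11, 37->12
Step 2: Rank sum for X: R1 = 1 + 2 + 3 + 4 + 5.5 + 7 = 22.5.
Step 3: U_X = R1 - n1(n1+1)/2 = 22.5 - 6*7/2 = 22.5 - 21 = 1.5.
       U_Y = n1*n2 - U_X = 36 - 1.5 = 34.5.
Step 4: Ties are present, so use the tie-corrected normal approximation (with continuity correction) for the p-value.
Step 5: p-value = 0.010272; compare to alpha = 0.1. reject H0.

U_X = 1.5, p = 0.010272, reject H0 at alpha = 0.1.


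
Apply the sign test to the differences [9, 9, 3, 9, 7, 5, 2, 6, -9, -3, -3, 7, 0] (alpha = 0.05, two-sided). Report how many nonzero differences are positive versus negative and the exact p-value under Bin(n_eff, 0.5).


Step 1: Discard zero differences. Original n = 13; n_eff = number of nonzero differences = 12.
Nonzero differences (with sign): +9, +9, +3, +9, +7, +5, +2, +6, -9, -3, -3, +7
Step 2: Count signs: positive = 9, negative = 3.
Step 3: Under H0: P(positive) = 0.5, so the number of positives S ~ Bin(12, 0.5).
Step 4: Two-sided exact p-value = sum of Bin(12,0.5) probabilities at or below the observed probability = 0.145996.
Step 5: alpha = 0.05. fail to reject H0.

n_eff = 12, pos = 9, neg = 3, p = 0.145996, fail to reject H0.


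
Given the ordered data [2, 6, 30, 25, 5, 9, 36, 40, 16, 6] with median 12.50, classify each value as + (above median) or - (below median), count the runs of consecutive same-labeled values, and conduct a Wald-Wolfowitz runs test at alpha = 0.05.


Step 1: Compute median = 12.50; label A = above, B = below.
Labels in order: BBAABBAAAB  (n_A = 5, n_B = 5)
Step 2: Count runs R = 5.
Step 3: Under H0 (random ordering), E[R] = 2*n_A*n_B/(n_A+n_B) + 1 = 2*5*5/10 + 1 = 6.0000.
        Var[R] = 2*n_A*n_B*(2*n_A*n_B - n_A - n_B) / ((n_A+n_B)^2 * (n_A+n_B-1)) = 2000/900 = 2.2222.
        SD[R] = 1.4907.
Step 4: Continuity-corrected z = (R + 0.5 - E[R]) / SD[R] = (5 + 0.5 - 6.0000) / 1.4907 = -0.3354.
Step 5: Two-sided p-value via normal approximation = 2*(1 - Phi(|z|)) = 0.737316.
Step 6: alpha = 0.05. fail to reject H0.

R = 5, z = -0.3354, p = 0.737316, fail to reject H0.


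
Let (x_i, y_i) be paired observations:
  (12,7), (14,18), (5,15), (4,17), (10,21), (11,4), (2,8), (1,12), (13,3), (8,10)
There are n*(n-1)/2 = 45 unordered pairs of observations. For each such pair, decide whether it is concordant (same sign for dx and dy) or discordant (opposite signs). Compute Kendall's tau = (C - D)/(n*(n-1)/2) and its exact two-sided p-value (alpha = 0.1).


Step 1: Enumerate the 45 unordered pairs (i,j) with i<j and classify each by sign(x_j-x_i) * sign(y_j-y_i).
  (1,2):dx=+2,dy=+11->C; (1,3):dx=-7,dy=+8->D; (1,4):dx=-8,dy=+10->D; (1,5):dx=-2,dy=+14->D
  (1,6):dx=-1,dy=-3->C; (1,7):dx=-10,dy=+1->D; (1,8):dx=-11,dy=+5->D; (1,9):dx=+1,dy=-4->D
  (1,10):dx=-4,dy=+3->D; (2,3):dx=-9,dy=-3->C; (2,4):dx=-10,dy=-1->C; (2,5):dx=-4,dy=+3->D
  (2,6):dx=-3,dy=-14->C; (2,7):dx=-12,dy=-10->C; (2,8):dx=-13,dy=-6->C; (2,9):dx=-1,dy=-15->C
  (2,10):dx=-6,dy=-8->C; (3,4):dx=-1,dy=+2->D; (3,5):dx=+5,dy=+6->C; (3,6):dx=+6,dy=-11->D
  (3,7):dx=-3,dy=-7->C; (3,8):dx=-4,dy=-3->C; (3,9):dx=+8,dy=-12->D; (3,10):dx=+3,dy=-5->D
  (4,5):dx=+6,dy=+4->C; (4,6):dx=+7,dy=-13->D; (4,7):dx=-2,dy=-9->C; (4,8):dx=-3,dy=-5->C
  (4,9):dx=+9,dy=-14->D; (4,10):dx=+4,dy=-7->D; (5,6):dx=+1,dy=-17->D; (5,7):dx=-8,dy=-13->C
  (5,8):dx=-9,dy=-9->C; (5,9):dx=+3,dy=-18->D; (5,10):dx=-2,dy=-11->C; (6,7):dx=-9,dy=+4->D
  (6,8):dx=-10,dy=+8->D; (6,9):dx=+2,dy=-1->D; (6,10):dx=-3,dy=+6->D; (7,8):dx=-1,dy=+4->D
  (7,9):dx=+11,dy=-5->D; (7,10):dx=+6,dy=+2->C; (8,9):dx=+12,dy=-9->D; (8,10):dx=+7,dy=-2->D
  (9,10):dx=-5,dy=+7->D
Step 2: C = 19, D = 26, total pairs = 45.
Step 3: tau = (C - D)/(n(n-1)/2) = (19 - 26)/45 = -0.155556.
Step 4: Exact two-sided p-value (enumerate n! = 3628800 permutations of y under H0): p = 0.600654.
Step 5: alpha = 0.1. fail to reject H0.

tau_b = -0.1556 (C=19, D=26), p = 0.600654, fail to reject H0.


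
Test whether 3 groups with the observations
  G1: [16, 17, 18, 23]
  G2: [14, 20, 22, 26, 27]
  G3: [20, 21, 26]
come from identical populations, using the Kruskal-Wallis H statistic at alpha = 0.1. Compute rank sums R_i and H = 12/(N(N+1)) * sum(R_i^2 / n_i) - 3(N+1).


Step 1: Combine all N = 12 observations and assign midranks.
sorted (value, group, rank): (14,G2,1), (16,G1,2), (17,G1,3), (18,G1,4), (20,G2,5.5), (20,G3,5.5), (21,G3,7), (22,G2,8), (23,G1,9), (26,G2,10.5), (26,G3,10.5), (27,G2,12)
Step 2: Sum ranks within each group.
R_1 = 18 (n_1 = 4)
R_2 = 37 (n_2 = 5)
R_3 = 23 (n_3 = 3)
Step 3: H = 12/(N(N+1)) * sum(R_i^2/n_i) - 3(N+1)
     = 12/(12*13) * (18^2/4 + 37^2/5 + 23^2/3) - 3*13
     = 0.076923 * 531.133 - 39
     = 1.856410.
Step 4: Ties present; correction factor C = 1 - 12/(12^3 - 12) = 0.993007. Corrected H = 1.856410 / 0.993007 = 1.869484.
Step 5: Under H0, H ~ chi^2(2); p-value = 0.392687.
Step 6: alpha = 0.1. fail to reject H0.

H = 1.8695, df = 2, p = 0.392687, fail to reject H0.


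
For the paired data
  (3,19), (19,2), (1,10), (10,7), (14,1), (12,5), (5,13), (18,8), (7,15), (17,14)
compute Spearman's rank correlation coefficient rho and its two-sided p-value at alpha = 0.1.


Step 1: Rank x and y separately (midranks; no ties here).
rank(x): 3->2, 19->10, 1->1, 10->5, 14->7, 12->6, 5->3, 18->9, 7->4, 17->8
rank(y): 19->10, 2->2, 10->6, 7->4, 1->1, 5->3, 13->7, 8->5, 15->9, 14->8
Step 2: d_i = R_x(i) - R_y(i); compute d_i^2.
  (2-10)^2=64, (10-2)^2=64, (1-6)^2=25, (5-4)^2=1, (7-1)^2=36, (6-3)^2=9, (3-7)^2=16, (9-5)^2=16, (4-9)^2=25, (8-8)^2=0
sum(d^2) = 256.
Step 3: rho = 1 - 6*256 / (10*(10^2 - 1)) = 1 - 1536/990 = -0.551515.
Step 4: Under H0, t = rho * sqrt((n-2)/(1-rho^2)) = -1.8700 ~ t(8).
Step 5: Two-sided p-value from the t-distribution with 8 df = 0.098401.
Step 6: alpha = 0.1. reject H0.

rho = -0.5515, p = 0.098401, reject H0 at alpha = 0.1.


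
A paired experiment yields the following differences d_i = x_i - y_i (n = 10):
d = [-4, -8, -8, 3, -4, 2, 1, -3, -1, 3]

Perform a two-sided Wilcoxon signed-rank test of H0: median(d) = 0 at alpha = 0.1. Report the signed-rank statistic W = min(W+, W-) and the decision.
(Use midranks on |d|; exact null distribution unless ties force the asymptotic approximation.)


Step 1: Drop any zero differences (none here) and take |d_i|.
|d| = [4, 8, 8, 3, 4, 2, 1, 3, 1, 3]
Step 2: Midrank |d_i| (ties get averaged ranks).
ranks: |4|->7.5, |8|->9.5, |8|->9.5, |3|->5, |4|->7.5, |2|->3, |1|->1.5, |3|->5, |1|->1.5, |3|->5
Step 3: Attach original signs; sum ranks with positive sign and with negative sign.
W+ = 5 + 3 + 1.5 + 5 = 14.5
W- = 7.5 + 9.5 + 9.5 + 7.5 + 5 + 1.5 = 40.5
(Check: W+ + W- = 55 should equal n(n+1)/2 = 55.)
Step 4: Test statistic W = min(W+, W-) = 14.5.
Step 5: Ties in |d|, so use the tie-corrected normal approximation.
        E[W] = n(n+1)/4 = 10*11/4 = 27.5.
        Tie groups: |d|=1 (t=2), |d|=3 (t=3), |d|=4 (t=2), |d|=8 (t=2); sum(t^3 - t) = 42.
        Var[W] = n(n+1)(2n+1)/24 - sum(t^3-t)/48 = 2310/24 - 42/48 = 95.375.
        z = (W - E[W]) / sqrt(Var[W]) = (14.5 - 27.5) / 9.7660 = -1.3311.
        Two-sided p = 2*Phi(z) = 0.183141.
Step 6: alpha = 0.1. fail to reject H0.

W+ = 14.5, W- = 40.5, W = min = 14.5, p = 0.183141, fail to reject H0.


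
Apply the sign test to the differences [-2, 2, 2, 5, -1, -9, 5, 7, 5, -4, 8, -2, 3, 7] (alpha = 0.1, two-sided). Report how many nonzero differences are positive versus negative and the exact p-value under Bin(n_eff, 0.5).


Step 1: Discard zero differences. Original n = 14; n_eff = number of nonzero differences = 14.
Nonzero differences (with sign): -2, +2, +2, +5, -1, -9, +5, +7, +5, -4, +8, -2, +3, +7
Step 2: Count signs: positive = 9, negative = 5.
Step 3: Under H0: P(positive) = 0.5, so the number of positives S ~ Bin(14, 0.5).
Step 4: Two-sided exact p-value = sum of Bin(14,0.5) probabilities at or below the observed probability = 0.423950.
Step 5: alpha = 0.1. fail to reject H0.

n_eff = 14, pos = 9, neg = 5, p = 0.423950, fail to reject H0.


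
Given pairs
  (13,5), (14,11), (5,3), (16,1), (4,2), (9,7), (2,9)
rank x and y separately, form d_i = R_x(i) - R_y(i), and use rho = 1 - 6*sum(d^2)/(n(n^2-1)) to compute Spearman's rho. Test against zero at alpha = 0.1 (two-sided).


Step 1: Rank x and y separately (midranks; no ties here).
rank(x): 13->5, 14->6, 5->3, 16->7, 4->2, 9->4, 2->1
rank(y): 5->4, 11->7, 3->3, 1->1, 2->2, 7->5, 9->6
Step 2: d_i = R_x(i) - R_y(i); compute d_i^2.
  (5-4)^2=1, (6-7)^2=1, (3-3)^2=0, (7-1)^2=36, (2-2)^2=0, (4-5)^2=1, (1-6)^2=25
sum(d^2) = 64.
Step 3: rho = 1 - 6*64 / (7*(7^2 - 1)) = 1 - 384/336 = -0.142857.
Step 4: Under H0, t = rho * sqrt((n-2)/(1-rho^2)) = -0.3227 ~ t(5).
Step 5: Two-sided p-value from the t-distribution with 5 df = 0.759945.
Step 6: alpha = 0.1. fail to reject H0.

rho = -0.1429, p = 0.759945, fail to reject H0 at alpha = 0.1.


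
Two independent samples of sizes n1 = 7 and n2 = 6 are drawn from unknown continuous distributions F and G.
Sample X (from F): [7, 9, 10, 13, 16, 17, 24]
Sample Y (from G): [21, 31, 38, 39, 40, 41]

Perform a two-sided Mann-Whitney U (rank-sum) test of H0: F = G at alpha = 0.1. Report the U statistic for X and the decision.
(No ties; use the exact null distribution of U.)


Step 1: Combine and sort all 13 observations; assign midranks.
sorted (value, group): (7,X), (9,X), (10,X), (13,X), (16,X), (17,X), (21,Y), (24,X), (31,Y), (38,Y), (39,Y), (40,Y), (41,Y)
ranks: 7->1, 9->2, 10->3, 13->4, 16->5, 17->6, 21->7, 24->8, 31->9, 38->10, 39->11, 40->12, 41->13
Step 2: Rank sum for X: R1 = 1 + 2 + 3 + 4 + 5 + 6 + 8 = 29.
Step 3: U_X = R1 - n1(n1+1)/2 = 29 - 7*8/2 = 29 - 28 = 1.
       U_Y = n1*n2 - U_X = 42 - 1 = 41.
Step 4: No ties, so the exact null distribution of U (based on enumerating the C(13,7) = 1716 equally likely rank assignments) gives the two-sided p-value.
Step 5: p-value = 0.002331; compare to alpha = 0.1. reject H0.

U_X = 1, p = 0.002331, reject H0 at alpha = 0.1.


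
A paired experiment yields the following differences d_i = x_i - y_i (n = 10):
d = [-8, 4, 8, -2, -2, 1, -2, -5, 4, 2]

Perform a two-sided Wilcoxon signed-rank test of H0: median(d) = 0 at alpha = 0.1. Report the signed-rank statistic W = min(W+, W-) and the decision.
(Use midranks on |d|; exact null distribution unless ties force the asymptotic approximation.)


Step 1: Drop any zero differences (none here) and take |d_i|.
|d| = [8, 4, 8, 2, 2, 1, 2, 5, 4, 2]
Step 2: Midrank |d_i| (ties get averaged ranks).
ranks: |8|->9.5, |4|->6.5, |8|->9.5, |2|->3.5, |2|->3.5, |1|->1, |2|->3.5, |5|->8, |4|->6.5, |2|->3.5
Step 3: Attach original signs; sum ranks with positive sign and with negative sign.
W+ = 6.5 + 9.5 + 1 + 6.5 + 3.5 = 27
W- = 9.5 + 3.5 + 3.5 + 3.5 + 8 = 28
(Check: W+ + W- = 55 should equal n(n+1)/2 = 55.)
Step 4: Test statistic W = min(W+, W-) = 27.
Step 5: Ties in |d|, so use the tie-corrected normal approximation.
        E[W] = n(n+1)/4 = 10*11/4 = 27.5.
        Tie groups: |d|=2 (t=4), |d|=4 (t=2), |d|=8 (t=2); sum(t^3 - t) = 72.
        Var[W] = n(n+1)(2n+1)/24 - sum(t^3-t)/48 = 2310/24 - 72/48 = 94.75.
        z = (W - E[W]) / sqrt(Var[W]) = (27 - 27.5) / 9.7340 = -0.0514.
        Two-sided p = 2*Phi(z) = 0.959033.
Step 6: alpha = 0.1. fail to reject H0.

W+ = 27, W- = 28, W = min = 27, p = 0.959033, fail to reject H0.


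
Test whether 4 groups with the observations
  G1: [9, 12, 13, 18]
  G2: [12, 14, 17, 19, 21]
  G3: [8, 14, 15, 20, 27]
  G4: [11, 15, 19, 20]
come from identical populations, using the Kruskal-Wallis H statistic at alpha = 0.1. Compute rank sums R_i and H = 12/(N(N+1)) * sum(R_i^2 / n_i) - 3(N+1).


Step 1: Combine all N = 18 observations and assign midranks.
sorted (value, group, rank): (8,G3,1), (9,G1,2), (11,G4,3), (12,G1,4.5), (12,G2,4.5), (13,G1,6), (14,G2,7.5), (14,G3,7.5), (15,G3,9.5), (15,G4,9.5), (17,G2,11), (18,G1,12), (19,G2,13.5), (19,G4,13.5), (20,G3,15.5), (20,G4,15.5), (21,G2,17), (27,G3,18)
Step 2: Sum ranks within each group.
R_1 = 24.5 (n_1 = 4)
R_2 = 53.5 (n_2 = 5)
R_3 = 51.5 (n_3 = 5)
R_4 = 41.5 (n_4 = 4)
Step 3: H = 12/(N(N+1)) * sum(R_i^2/n_i) - 3(N+1)
     = 12/(18*19) * (24.5^2/4 + 53.5^2/5 + 51.5^2/5 + 41.5^2/4) - 3*19
     = 0.035088 * 1683.53 - 57
     = 2.071053.
Step 4: Ties present; correction factor C = 1 - 30/(18^3 - 18) = 0.994840. Corrected H = 2.071053 / 0.994840 = 2.081795.
Step 5: Under H0, H ~ chi^2(3); p-value = 0.555605.
Step 6: alpha = 0.1. fail to reject H0.

H = 2.0818, df = 3, p = 0.555605, fail to reject H0.


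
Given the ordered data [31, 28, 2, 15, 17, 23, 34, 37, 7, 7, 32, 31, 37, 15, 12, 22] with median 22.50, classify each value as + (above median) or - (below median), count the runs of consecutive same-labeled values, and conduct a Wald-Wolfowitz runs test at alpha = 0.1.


Step 1: Compute median = 22.50; label A = above, B = below.
Labels in order: AABBBAAABBAAABBB  (n_A = 8, n_B = 8)
Step 2: Count runs R = 6.
Step 3: Under H0 (random ordering), E[R] = 2*n_A*n_B/(n_A+n_B) + 1 = 2*8*8/16 + 1 = 9.0000.
        Var[R] = 2*n_A*n_B*(2*n_A*n_B - n_A - n_B) / ((n_A+n_B)^2 * (n_A+n_B-1)) = 14336/3840 = 3.7333.
        SD[R] = 1.9322.
Step 4: Continuity-corrected z = (R + 0.5 - E[R]) / SD[R] = (6 + 0.5 - 9.0000) / 1.9322 = -1.2939.
Step 5: Two-sided p-value via normal approximation = 2*(1 - Phi(|z|)) = 0.195709.
Step 6: alpha = 0.1. fail to reject H0.

R = 6, z = -1.2939, p = 0.195709, fail to reject H0.


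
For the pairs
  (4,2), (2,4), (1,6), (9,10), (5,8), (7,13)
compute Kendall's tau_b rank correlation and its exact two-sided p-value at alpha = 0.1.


Step 1: Enumerate the 15 unordered pairs (i,j) with i<j and classify each by sign(x_j-x_i) * sign(y_j-y_i).
  (1,2):dx=-2,dy=+2->D; (1,3):dx=-3,dy=+4->D; (1,4):dx=+5,dy=+8->C; (1,5):dx=+1,dy=+6->C
  (1,6):dx=+3,dy=+11->C; (2,3):dx=-1,dy=+2->D; (2,4):dx=+7,dy=+6->C; (2,5):dx=+3,dy=+4->C
  (2,6):dx=+5,dy=+9->C; (3,4):dx=+8,dy=+4->C; (3,5):dx=+4,dy=+2->C; (3,6):dx=+6,dy=+7->C
  (4,5):dx=-4,dy=-2->C; (4,6):dx=-2,dy=+3->D; (5,6):dx=+2,dy=+5->C
Step 2: C = 11, D = 4, total pairs = 15.
Step 3: tau = (C - D)/(n(n-1)/2) = (11 - 4)/15 = 0.466667.
Step 4: Exact two-sided p-value (enumerate n! = 720 permutations of y under H0): p = 0.272222.
Step 5: alpha = 0.1. fail to reject H0.

tau_b = 0.4667 (C=11, D=4), p = 0.272222, fail to reject H0.


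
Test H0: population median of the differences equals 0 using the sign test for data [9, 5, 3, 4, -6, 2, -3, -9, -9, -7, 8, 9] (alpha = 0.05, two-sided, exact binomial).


Step 1: Discard zero differences. Original n = 12; n_eff = number of nonzero differences = 12.
Nonzero differences (with sign): +9, +5, +3, +4, -6, +2, -3, -9, -9, -7, +8, +9
Step 2: Count signs: positive = 7, negative = 5.
Step 3: Under H0: P(positive) = 0.5, so the number of positives S ~ Bin(12, 0.5).
Step 4: Two-sided exact p-value = sum of Bin(12,0.5) probabilities at or below the observed probability = 0.774414.
Step 5: alpha = 0.05. fail to reject H0.

n_eff = 12, pos = 7, neg = 5, p = 0.774414, fail to reject H0.


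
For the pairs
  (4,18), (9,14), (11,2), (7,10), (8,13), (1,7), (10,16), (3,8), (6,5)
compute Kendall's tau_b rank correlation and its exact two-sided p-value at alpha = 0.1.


Step 1: Enumerate the 36 unordered pairs (i,j) with i<j and classify each by sign(x_j-x_i) * sign(y_j-y_i).
  (1,2):dx=+5,dy=-4->D; (1,3):dx=+7,dy=-16->D; (1,4):dx=+3,dy=-8->D; (1,5):dx=+4,dy=-5->D
  (1,6):dx=-3,dy=-11->C; (1,7):dx=+6,dy=-2->D; (1,8):dx=-1,dy=-10->C; (1,9):dx=+2,dy=-13->D
  (2,3):dx=+2,dy=-12->D; (2,4):dx=-2,dy=-4->C; (2,5):dx=-1,dy=-1->C; (2,6):dx=-8,dy=-7->C
  (2,7):dx=+1,dy=+2->C; (2,8):dx=-6,dy=-6->C; (2,9):dx=-3,dy=-9->C; (3,4):dx=-4,dy=+8->D
  (3,5):dx=-3,dy=+11->D; (3,6):dx=-10,dy=+5->D; (3,7):dx=-1,dy=+14->D; (3,8):dx=-8,dy=+6->D
  (3,9):dx=-5,dy=+3->D; (4,5):dx=+1,dy=+3->C; (4,6):dx=-6,dy=-3->C; (4,7):dx=+3,dy=+6->C
  (4,8):dx=-4,dy=-2->C; (4,9):dx=-1,dy=-5->C; (5,6):dx=-7,dy=-6->C; (5,7):dx=+2,dy=+3->C
  (5,8):dx=-5,dy=-5->C; (5,9):dx=-2,dy=-8->C; (6,7):dx=+9,dy=+9->C; (6,8):dx=+2,dy=+1->C
  (6,9):dx=+5,dy=-2->D; (7,8):dx=-7,dy=-8->C; (7,9):dx=-4,dy=-11->C; (8,9):dx=+3,dy=-3->D
Step 2: C = 21, D = 15, total pairs = 36.
Step 3: tau = (C - D)/(n(n-1)/2) = (21 - 15)/36 = 0.166667.
Step 4: Exact two-sided p-value (enumerate n! = 362880 permutations of y under H0): p = 0.612202.
Step 5: alpha = 0.1. fail to reject H0.

tau_b = 0.1667 (C=21, D=15), p = 0.612202, fail to reject H0.
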